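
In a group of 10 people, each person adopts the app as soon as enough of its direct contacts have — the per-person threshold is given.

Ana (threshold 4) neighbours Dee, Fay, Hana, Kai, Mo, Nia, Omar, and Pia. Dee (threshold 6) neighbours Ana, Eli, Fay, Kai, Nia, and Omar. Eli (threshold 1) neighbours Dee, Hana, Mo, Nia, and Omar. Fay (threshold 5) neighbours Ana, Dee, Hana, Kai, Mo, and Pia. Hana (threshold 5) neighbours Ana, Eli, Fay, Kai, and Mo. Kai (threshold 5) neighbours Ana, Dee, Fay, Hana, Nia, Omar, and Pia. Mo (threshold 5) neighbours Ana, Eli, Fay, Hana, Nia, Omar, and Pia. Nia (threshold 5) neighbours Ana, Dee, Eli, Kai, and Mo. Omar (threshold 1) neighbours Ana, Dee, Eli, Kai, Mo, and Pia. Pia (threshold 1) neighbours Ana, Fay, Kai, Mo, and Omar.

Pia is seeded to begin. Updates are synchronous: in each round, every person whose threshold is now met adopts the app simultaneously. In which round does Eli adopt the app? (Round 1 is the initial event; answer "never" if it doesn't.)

3

Round 1 — Pia adopts the app (initial).
Round 2 — checking thresholds:
  Ana: 1 of 8 neighbours < 4, holds.
  Fay: 1 of 6 neighbours < 5, holds.
  Kai: 1 of 7 neighbours < 5, holds.
  Mo: 1 of 7 neighbours < 5, holds.
  Omar: 1 of 6 neighbours ≥ 1, adopts the app.
Round 3 — checking thresholds:
  Ana: 2 of 8 neighbours < 4, holds.
  Dee: 1 of 6 neighbours < 6, holds.
  Eli: 1 of 5 neighbours ≥ 1, adopts the app.
  Fay: 1 of 6 neighbours < 5, holds.
  Kai: 2 of 7 neighbours < 5, holds.
  Mo: 2 of 7 neighbours < 5, holds.
Round 4 — no new adoptions; cascade stops.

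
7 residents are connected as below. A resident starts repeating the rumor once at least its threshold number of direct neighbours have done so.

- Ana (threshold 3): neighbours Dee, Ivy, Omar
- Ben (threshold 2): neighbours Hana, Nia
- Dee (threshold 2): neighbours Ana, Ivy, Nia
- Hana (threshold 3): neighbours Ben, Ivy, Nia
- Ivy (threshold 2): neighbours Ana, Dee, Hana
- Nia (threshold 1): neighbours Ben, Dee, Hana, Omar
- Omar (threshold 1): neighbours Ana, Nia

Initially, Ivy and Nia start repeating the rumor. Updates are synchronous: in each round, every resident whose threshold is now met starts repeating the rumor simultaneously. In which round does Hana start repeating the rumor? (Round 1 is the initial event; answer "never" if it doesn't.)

never

Round 1 — Ivy, Nia start repeating the rumor (initial).
Round 2 — checking thresholds:
  Ana: 1 of 3 neighbours < 3, holds.
  Ben: 1 of 2 neighbours < 2, holds.
  Dee: 2 of 3 neighbours ≥ 2, starts repeating the rumor.
  Hana: 2 of 3 neighbours < 3, holds.
  Omar: 1 of 2 neighbours ≥ 1, starts repeating the rumor.
Round 3 — checking thresholds:
  Ana: 3 of 3 neighbours ≥ 3, starts repeating the rumor.
  Ben: 1 of 2 neighbours < 2, holds.
  Hana: 2 of 3 neighbours < 3, holds.
Round 4 — no new spreads; cascade stops.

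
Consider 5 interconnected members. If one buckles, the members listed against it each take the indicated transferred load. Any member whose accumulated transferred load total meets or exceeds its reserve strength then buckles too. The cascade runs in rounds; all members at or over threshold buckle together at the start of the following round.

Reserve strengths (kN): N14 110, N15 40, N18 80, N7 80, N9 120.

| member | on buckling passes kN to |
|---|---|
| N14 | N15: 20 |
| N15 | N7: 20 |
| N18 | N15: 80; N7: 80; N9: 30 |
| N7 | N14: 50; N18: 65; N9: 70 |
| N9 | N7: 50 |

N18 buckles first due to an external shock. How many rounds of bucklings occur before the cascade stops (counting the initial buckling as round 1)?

Round 1 — N18 buckles (initial).
  N15: +80 → 80 ≥ 40
  N7: +80 → 80 ≥ 80
  N9: +30 → 30 < 120
Round 2 — N15, N7 buckle.
  N14: +50 → 50 < 110
  N9: +70 → 100 < 120
No further bucklings.

2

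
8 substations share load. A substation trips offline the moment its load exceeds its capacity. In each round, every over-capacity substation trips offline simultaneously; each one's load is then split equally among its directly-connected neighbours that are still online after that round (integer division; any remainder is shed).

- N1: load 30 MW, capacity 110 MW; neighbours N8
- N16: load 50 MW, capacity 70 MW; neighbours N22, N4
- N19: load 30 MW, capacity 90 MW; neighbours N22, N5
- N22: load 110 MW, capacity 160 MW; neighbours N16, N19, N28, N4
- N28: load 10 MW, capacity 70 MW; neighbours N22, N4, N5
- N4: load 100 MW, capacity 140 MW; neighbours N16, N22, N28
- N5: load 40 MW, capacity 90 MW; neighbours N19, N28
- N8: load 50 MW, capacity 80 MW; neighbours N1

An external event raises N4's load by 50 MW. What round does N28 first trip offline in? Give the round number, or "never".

Round 1 — N4 at 150 > 140. N4 trips offline.
  N4 sheds 150 MW to N16, N22, N28: 50 each.
    N16: 50+50 = 100 > 70
    N22: 110+50 = 160 ≤ 160
    N28: 10+50 = 60 ≤ 70
Round 2 — N16 trips offline.
  N16 sheds 100 MW to N22: 100 each.
    N22: 160+100 = 260 > 160
Round 3 — N22 trips offline.
  N22 sheds 260 MW to N19, N28: 130 each.
    N19: 30+130 = 160 > 90
    N28: 60+130 = 190 > 70
Round 4 — N19, N28 trip offline.
  N19 sheds 160 MW to N5: 160 each.
    N5: 40+160 = 200 > 90
  N28 sheds 190 MW to N5: 190 each.
    N5: 200+190 = 390 > 90
Round 5 — N5 trips offline.
  N5 sheds 390 MW: no online neighbours, lost.
No further trips.

4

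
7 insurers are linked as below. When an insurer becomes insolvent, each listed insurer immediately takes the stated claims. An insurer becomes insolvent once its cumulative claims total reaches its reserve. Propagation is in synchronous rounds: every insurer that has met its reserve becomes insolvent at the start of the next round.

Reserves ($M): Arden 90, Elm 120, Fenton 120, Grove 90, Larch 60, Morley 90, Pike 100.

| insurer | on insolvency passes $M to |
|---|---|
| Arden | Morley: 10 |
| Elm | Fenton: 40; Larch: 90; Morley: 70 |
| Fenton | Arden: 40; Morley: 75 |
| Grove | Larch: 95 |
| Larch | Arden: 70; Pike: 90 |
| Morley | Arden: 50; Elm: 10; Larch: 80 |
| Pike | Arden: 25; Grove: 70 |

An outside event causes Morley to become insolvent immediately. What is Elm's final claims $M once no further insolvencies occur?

Round 1 — Morley becomes insolvent (initial).
  Arden: +50 → 50 < 90
  Elm: +10 → 10 < 120
  Larch: +80 → 80 ≥ 60
Round 2 — Larch becomes insolvent.
  Arden: +70 → 120 ≥ 90
  Pike: +90 → 90 < 100
Round 3 — Arden becomes insolvent.
No further insolvencies.

10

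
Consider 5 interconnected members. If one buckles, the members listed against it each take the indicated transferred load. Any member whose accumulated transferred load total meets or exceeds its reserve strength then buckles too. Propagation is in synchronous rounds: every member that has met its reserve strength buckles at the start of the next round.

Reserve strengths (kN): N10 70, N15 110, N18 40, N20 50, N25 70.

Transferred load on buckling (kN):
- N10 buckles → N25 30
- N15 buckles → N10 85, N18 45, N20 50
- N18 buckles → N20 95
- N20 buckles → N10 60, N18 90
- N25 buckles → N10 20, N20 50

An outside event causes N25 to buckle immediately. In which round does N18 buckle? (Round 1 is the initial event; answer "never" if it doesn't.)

Round 1 — N25 buckles (initial).
  N10: +20 → 20 < 70
  N20: +50 → 50 ≥ 50
Round 2 — N20 buckles.
  N10: +60 → 80 ≥ 70
  N18: +90 → 90 ≥ 40
Round 3 — N10, N18 buckle.
No further bucklings.

3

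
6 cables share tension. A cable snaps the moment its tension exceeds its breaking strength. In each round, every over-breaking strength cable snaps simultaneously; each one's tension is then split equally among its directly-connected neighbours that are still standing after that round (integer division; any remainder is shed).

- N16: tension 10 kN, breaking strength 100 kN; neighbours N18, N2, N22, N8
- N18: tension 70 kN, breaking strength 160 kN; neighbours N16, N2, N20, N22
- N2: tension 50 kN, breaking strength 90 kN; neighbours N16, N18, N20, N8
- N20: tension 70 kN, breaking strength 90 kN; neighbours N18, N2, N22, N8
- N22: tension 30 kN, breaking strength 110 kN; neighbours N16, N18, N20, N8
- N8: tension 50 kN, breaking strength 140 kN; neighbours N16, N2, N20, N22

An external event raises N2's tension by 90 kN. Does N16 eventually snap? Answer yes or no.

Round 1 — N2 at 140 > 90. N2 snaps.
  N2 sheds 140 kN to N16, N18, N20, N8: 35 each.
    N16: 10+35 = 45 ≤ 100
    N18: 70+35 = 105 ≤ 160
    N20: 70+35 = 105 > 90
    N8: 50+35 = 85 ≤ 140
Round 2 — N20 snaps.
  N20 sheds 105 kN to N18, N22, N8: 35 each.
    N18: 105+35 = 140 ≤ 160
    N22: 30+35 = 65 ≤ 110
    N8: 85+35 = 120 ≤ 140
No further breaks.

no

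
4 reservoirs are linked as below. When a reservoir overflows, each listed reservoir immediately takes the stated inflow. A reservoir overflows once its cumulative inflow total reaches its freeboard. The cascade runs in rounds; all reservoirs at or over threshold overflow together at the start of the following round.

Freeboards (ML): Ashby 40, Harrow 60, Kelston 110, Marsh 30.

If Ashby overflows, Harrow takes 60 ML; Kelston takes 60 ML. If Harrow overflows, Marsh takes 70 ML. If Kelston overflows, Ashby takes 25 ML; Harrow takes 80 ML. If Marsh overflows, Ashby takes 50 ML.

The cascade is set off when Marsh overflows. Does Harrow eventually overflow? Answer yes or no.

Round 1 — Marsh overflows (initial).
  Ashby: +50 → 50 ≥ 40
Round 2 — Ashby overflows.
  Harrow: +60 → 60 ≥ 60
  Kelston: +60 → 60 < 110
Round 3 — Harrow overflows.
No further overflows.

yes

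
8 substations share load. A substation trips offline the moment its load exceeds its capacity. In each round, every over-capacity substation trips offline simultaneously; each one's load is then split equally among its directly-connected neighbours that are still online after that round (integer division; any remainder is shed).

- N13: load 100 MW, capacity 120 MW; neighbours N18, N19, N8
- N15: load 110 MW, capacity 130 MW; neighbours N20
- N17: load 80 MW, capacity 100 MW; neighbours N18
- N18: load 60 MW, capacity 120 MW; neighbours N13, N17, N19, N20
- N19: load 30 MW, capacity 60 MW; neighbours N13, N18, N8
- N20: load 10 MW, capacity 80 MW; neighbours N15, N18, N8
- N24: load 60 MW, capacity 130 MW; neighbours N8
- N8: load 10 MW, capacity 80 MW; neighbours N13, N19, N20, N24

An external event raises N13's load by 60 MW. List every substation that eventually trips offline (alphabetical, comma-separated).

Round 1 — N13 at 160 > 120. N13 trips offline.
  N13 sheds 160 MW to N18, N19, N8: 53 each (1 lost).
    N18: 60+53 = 113 ≤ 120
    N19: 30+53 = 83 > 60
    N8: 10+53 = 63 ≤ 80
Round 2 — N19 trips offline.
  N19 sheds 83 MW to N18, N8: 41 each (1 lost).
    N18: 113+41 = 154 > 120
    N8: 63+41 = 104 > 80
Round 3 — N18, N8 trip offline.
  N18 sheds 154 MW to N17, N20: 77 each.
    N17: 80+77 = 157 > 100
    N20: 10+77 = 87 > 80
  N8 sheds 104 MW to N20, N24: 52 each.
    N20: 87+52 = 139 > 80
    N24: 60+52 = 112 ≤ 130
Round 4 — N17, N20 trip offline.
  N17 sheds 157 MW: no online neighbours, lost.
  N20 sheds 139 MW to N15: 139 each.
    N15: 110+139 = 249 > 130
Round 5 — N15 trips offline.
  N15 sheds 249 MW: no online neighbours, lost.
No further trips.

N13, N15, N17, N18, N19, N20, N8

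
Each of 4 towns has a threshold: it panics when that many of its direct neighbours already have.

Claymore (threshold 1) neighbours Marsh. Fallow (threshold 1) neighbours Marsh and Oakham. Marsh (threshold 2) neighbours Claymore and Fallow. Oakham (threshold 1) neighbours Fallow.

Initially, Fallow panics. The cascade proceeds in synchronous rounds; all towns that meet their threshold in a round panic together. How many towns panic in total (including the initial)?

2

Round 1 — Fallow panics (initial).
Round 2 — checking thresholds:
  Marsh: 1 of 2 neighbours < 2, not yet.
  Oakham: 1 of 1 neighbours ≥ 1, panics.
Round 3 — no new panics; cascade stops.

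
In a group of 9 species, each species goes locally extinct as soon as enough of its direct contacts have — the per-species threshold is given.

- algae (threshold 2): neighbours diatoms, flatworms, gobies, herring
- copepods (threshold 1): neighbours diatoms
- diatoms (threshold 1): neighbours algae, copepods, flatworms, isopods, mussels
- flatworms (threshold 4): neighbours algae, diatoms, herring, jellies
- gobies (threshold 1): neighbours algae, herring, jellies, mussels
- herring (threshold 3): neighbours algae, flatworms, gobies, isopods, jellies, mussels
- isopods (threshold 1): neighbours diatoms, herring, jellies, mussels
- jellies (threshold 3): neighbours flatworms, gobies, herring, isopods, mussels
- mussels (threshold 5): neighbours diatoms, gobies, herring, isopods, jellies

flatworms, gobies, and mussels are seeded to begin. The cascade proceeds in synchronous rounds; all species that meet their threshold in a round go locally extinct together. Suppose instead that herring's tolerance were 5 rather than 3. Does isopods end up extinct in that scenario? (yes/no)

yes

With herring's tolerance at 5:
Round 1 — flatworms, gobies, mussels go locally extinct (initial).
Round 2 — checking thresholds:
  algae: 2 of 4 neighbours ≥ 2, goes locally extinct.
  diatoms: 2 of 5 neighbours ≥ 1, goes locally extinct.
  herring: 3 of 6 neighbours < 5, not yet.
  isopods: 1 of 4 neighbours ≥ 1, goes locally extinct.
  jellies: 3 of 5 neighbours ≥ 3, goes locally extinct.
Round 3 — checking thresholds:
  copepods: 1 of 1 neighbours ≥ 1, goes locally extinct.
  herring: 6 of 6 neighbours ≥ 5, goes locally extinct.
Round 4 — no new extinctions; cascade stops.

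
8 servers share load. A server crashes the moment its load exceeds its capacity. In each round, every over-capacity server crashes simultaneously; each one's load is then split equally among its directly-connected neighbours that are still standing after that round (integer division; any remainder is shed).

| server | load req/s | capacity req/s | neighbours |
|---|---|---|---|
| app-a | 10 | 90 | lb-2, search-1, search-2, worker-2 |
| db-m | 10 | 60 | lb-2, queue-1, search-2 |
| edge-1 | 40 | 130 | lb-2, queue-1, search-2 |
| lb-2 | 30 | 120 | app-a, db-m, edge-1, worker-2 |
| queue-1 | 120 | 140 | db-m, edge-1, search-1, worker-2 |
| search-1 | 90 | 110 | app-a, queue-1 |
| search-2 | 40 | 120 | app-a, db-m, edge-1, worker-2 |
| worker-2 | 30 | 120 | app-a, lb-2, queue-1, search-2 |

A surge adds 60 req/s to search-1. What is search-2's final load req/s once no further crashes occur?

Round 1 — search-1 at 150 > 110. search-1 crashes.
  search-1 sheds 150 req/s to app-a, queue-1: 75 each.
    app-a: 10+75 = 85 ≤ 90
    queue-1: 120+75 = 195 > 140
Round 2 — queue-1 crashes.
  queue-1 sheds 195 req/s to db-m, edge-1, worker-2: 65 each.
    db-m: 10+65 = 75 > 60
    edge-1: 40+65 = 105 ≤ 130
    worker-2: 30+65 = 95 ≤ 120
Round 3 — db-m crashes.
  db-m sheds 75 req/s to lb-2, search-2: 37 each (1 lost).
    lb-2: 30+37 = 67 ≤ 120
    search-2: 40+37 = 77 ≤ 120
No further crashes.

77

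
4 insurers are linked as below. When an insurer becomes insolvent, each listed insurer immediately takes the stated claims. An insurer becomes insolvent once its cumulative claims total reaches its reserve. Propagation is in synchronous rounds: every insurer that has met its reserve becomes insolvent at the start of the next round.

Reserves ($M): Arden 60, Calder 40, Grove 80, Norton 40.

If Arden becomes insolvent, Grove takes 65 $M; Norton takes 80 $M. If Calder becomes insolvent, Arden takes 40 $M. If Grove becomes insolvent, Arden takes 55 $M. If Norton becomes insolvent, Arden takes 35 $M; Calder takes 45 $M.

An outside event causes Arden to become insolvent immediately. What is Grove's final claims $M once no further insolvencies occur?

65

Round 1 — Arden becomes insolvent (initial).
  Grove: +65 → 65 < 80
  Norton: +80 → 80 ≥ 40
Round 2 — Norton becomes insolvent.
  Calder: +45 → 45 ≥ 40
Round 3 — Calder becomes insolvent.
No further insolvencies.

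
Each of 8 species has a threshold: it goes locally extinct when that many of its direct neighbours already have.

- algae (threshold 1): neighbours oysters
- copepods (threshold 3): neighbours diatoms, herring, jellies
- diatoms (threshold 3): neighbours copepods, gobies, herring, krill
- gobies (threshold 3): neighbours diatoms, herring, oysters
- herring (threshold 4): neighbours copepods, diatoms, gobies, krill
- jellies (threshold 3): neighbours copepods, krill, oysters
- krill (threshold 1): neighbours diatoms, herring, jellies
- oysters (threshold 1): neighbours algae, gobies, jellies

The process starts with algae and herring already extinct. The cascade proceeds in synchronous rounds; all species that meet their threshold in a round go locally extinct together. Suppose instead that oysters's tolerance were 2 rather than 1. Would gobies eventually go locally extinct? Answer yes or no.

no

With oysters's tolerance at 2:
Round 1 — algae, herring go locally extinct (initial).
Round 2 — checking thresholds:
  copepods: 1 of 3 neighbours < 3, holds.
  diatoms: 1 of 4 neighbours < 3, holds.
  gobies: 1 of 3 neighbours < 3, holds.
  krill: 1 of 3 neighbours ≥ 1, goes locally extinct.
  oysters: 1 of 3 neighbours < 2, holds.
Round 3 — no new extinctions; cascade stops.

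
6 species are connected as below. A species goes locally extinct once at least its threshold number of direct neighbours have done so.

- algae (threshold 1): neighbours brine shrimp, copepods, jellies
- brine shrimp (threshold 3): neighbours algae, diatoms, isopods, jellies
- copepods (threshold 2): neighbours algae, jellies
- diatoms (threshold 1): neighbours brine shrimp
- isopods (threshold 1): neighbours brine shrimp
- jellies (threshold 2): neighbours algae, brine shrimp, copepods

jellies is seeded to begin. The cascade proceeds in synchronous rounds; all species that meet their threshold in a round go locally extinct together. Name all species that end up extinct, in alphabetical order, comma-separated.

algae, copepods, jellies

Round 1 — jellies goes locally extinct (initial).
Round 2 — checking thresholds:
  algae: 1 of 3 neighbours ≥ 1, goes locally extinct.
  brine shrimp: 1 of 4 neighbours < 3, below threshold.
  copepods: 1 of 2 neighbours < 2, below threshold.
Round 3 — checking thresholds:
  brine shrimp: 2 of 4 neighbours < 3, below threshold.
  copepods: 2 of 2 neighbours ≥ 2, goes locally extinct.
Round 4 — no new extinctions; cascade stops.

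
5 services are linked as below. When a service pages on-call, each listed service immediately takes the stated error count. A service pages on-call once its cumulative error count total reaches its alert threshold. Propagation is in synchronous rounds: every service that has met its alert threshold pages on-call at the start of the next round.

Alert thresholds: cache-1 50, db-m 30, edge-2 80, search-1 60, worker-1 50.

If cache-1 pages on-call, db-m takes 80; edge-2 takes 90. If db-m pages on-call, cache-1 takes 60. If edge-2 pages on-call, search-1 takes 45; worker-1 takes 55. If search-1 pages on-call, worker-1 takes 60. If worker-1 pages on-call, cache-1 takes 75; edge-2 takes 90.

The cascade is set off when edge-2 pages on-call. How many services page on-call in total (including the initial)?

Round 1 — edge-2 pages on-call (initial).
  search-1: +45 → 45 < 60
  worker-1: +55 → 55 ≥ 50
Round 2 — worker-1 pages on-call.
  cache-1: +75 → 75 ≥ 50
Round 3 — cache-1 pages on-call.
  db-m: +80 → 80 ≥ 30
Round 4 — db-m pages on-call.
No further pages.

4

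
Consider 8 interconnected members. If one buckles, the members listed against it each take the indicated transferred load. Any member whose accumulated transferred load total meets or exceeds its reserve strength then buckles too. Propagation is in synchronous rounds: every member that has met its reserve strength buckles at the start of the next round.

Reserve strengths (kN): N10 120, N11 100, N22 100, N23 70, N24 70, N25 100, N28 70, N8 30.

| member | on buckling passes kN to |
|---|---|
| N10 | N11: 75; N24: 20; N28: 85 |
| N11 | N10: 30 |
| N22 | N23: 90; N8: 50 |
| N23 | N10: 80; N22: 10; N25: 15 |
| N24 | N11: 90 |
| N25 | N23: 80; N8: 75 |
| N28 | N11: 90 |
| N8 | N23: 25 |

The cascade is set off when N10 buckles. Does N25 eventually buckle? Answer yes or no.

Round 1 — N10 buckles (initial).
  N11: +75 → 75 < 100
  N24: +20 → 20 < 70
  N28: +85 → 85 ≥ 70
Round 2 — N28 buckles.
  N11: +90 → 165 ≥ 100
Round 3 — N11 buckles.
No further bucklings.

no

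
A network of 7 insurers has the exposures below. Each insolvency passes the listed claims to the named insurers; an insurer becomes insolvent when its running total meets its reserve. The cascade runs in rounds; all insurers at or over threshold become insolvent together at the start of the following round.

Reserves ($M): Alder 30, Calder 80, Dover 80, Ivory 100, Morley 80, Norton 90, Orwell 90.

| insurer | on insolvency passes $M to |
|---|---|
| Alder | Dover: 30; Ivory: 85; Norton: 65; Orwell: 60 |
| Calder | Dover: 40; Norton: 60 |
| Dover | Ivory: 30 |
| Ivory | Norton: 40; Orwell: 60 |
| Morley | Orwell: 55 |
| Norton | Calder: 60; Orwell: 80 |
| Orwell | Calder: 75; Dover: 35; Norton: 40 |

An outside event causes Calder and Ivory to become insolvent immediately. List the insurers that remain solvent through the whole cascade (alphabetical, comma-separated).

Alder, Dover, Morley

Round 1 — Calder, Ivory become insolvent (initial).
  Dover: +40 → 40 < 80
  Norton: +60+40 → 100 ≥ 90
  Orwell: +60 → 60 < 90
Round 2 — Norton becomes insolvent.
  Orwell: +80 → 140 ≥ 90
Round 3 — Orwell becomes insolvent.
  Dover: +35 → 75 < 80
No further insolvencies.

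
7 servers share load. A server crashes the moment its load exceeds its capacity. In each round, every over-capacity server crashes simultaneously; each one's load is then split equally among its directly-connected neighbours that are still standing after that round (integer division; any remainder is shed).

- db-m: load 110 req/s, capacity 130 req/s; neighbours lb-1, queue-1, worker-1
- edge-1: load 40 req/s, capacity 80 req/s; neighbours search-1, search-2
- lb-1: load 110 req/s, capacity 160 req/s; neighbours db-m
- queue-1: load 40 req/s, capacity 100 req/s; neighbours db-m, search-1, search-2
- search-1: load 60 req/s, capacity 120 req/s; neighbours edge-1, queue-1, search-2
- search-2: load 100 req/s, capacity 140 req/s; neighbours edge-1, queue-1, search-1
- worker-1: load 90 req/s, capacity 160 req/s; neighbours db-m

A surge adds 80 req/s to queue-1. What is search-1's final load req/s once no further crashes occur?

100

Round 1 — queue-1 at 120 > 100. queue-1 crashes.
  queue-1 sheds 120 req/s to db-m, search-1, search-2: 40 each.
    db-m: 110+40 = 150 > 130
    search-1: 60+40 = 100 ≤ 120
    search-2: 100+40 = 140 ≤ 140
Round 2 — db-m crashes.
  db-m sheds 150 req/s to lb-1, worker-1: 75 each.
    lb-1: 110+75 = 185 > 160
    worker-1: 90+75 = 165 > 160
Round 3 — lb-1, worker-1 crash.
  lb-1 sheds 185 req/s: no online neighbours, lost.
  worker-1 sheds 165 req/s: no online neighbours, lost.
No further crashes.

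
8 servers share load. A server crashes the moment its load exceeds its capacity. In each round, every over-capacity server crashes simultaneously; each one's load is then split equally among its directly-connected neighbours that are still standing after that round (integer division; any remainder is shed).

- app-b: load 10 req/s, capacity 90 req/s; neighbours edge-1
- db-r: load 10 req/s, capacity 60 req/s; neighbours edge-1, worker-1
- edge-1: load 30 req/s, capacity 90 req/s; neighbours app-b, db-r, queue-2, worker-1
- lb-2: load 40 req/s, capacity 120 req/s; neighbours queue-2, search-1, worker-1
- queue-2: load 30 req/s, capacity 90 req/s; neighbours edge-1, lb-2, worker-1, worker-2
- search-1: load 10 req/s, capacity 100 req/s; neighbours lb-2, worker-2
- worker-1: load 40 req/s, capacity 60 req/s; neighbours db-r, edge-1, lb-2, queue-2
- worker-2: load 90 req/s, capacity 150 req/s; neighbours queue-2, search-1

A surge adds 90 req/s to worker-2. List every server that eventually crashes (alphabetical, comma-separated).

Round 1 — worker-2 at 180 > 150. worker-2 crashes.
  worker-2 sheds 180 req/s to queue-2, search-1: 90 each.
    queue-2: 30+90 = 120 > 90
    search-1: 10+90 = 100 ≤ 100
Round 2 — queue-2 crashes.
  queue-2 sheds 120 req/s to edge-1, lb-2, worker-1: 40 each.
    edge-1: 30+40 = 70 ≤ 90
    lb-2: 40+40 = 80 ≤ 120
    worker-1: 40+40 = 80 > 60
Round 3 — worker-1 crashes.
  worker-1 sheds 80 req/s to db-r, edge-1, lb-2: 26 each (2 lost).
    db-r: 10+26 = 36 ≤ 60
    edge-1: 70+26 = 96 > 90
    lb-2: 80+26 = 106 ≤ 120
Round 4 — edge-1 crashes.
  edge-1 sheds 96 req/s to app-b, db-r: 48 each.
    app-b: 10+48 = 58 ≤ 90
    db-r: 36+48 = 84 > 60
Round 5 — db-r crashes.
  db-r sheds 84 req/s: no online neighbours, lost.
No further crashes.

db-r, edge-1, queue-2, worker-1, worker-2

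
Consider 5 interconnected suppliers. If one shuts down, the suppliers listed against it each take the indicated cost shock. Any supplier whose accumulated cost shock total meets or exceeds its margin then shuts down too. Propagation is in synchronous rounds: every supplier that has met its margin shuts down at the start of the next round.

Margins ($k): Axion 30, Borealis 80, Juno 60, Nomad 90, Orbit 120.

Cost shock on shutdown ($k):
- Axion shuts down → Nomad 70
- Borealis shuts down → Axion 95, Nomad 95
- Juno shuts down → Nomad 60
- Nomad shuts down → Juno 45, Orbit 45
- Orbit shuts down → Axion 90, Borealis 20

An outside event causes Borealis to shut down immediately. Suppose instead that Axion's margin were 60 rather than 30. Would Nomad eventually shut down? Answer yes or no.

With Axion's margin at 60:
Round 1 — Borealis shuts down (initial).
  Axion: +95 → 95 ≥ 60
  Nomad: +95 → 95 ≥ 90
Round 2 — Axion, Nomad shut down.
  Juno: +45 → 45 < 60
  Orbit: +45 → 45 < 120
No further shutdowns.

yes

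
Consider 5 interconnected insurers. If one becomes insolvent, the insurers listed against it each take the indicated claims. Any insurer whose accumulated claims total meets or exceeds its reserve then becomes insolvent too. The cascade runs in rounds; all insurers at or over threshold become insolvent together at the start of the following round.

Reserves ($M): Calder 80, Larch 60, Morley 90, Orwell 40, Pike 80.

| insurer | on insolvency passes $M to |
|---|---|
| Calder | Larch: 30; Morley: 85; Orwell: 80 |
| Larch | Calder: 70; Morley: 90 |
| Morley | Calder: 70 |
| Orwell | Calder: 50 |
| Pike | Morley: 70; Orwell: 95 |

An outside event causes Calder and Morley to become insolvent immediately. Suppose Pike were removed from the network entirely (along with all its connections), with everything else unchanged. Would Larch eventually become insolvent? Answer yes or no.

no

With Pike removed:
Round 1 — Calder, Morley become insolvent (initial).
  Larch: +30 → 30 < 60
  Orwell: +80 → 80 ≥ 40
Round 2 — Orwell becomes insolvent.
No further insolvencies.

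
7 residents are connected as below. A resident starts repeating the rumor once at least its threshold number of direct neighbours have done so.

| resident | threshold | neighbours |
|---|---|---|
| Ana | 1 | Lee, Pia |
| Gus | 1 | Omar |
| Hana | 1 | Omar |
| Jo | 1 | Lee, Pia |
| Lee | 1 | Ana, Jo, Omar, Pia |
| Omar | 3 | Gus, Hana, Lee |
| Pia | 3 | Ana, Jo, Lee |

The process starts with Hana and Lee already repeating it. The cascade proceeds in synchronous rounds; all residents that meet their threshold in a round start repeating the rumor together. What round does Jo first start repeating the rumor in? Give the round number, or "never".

Round 1 — Hana, Lee start repeating the rumor (initial).
Round 2 — checking thresholds:
  Ana: 1 of 2 neighbours ≥ 1, starts repeating the rumor.
  Jo: 1 of 2 neighbours ≥ 1, starts repeating the rumor.
  Omar: 2 of 3 neighbours < 3, below threshold.
  Pia: 1 of 3 neighbours < 3, below threshold.
Round 3 — checking thresholds:
  Omar: 2 of 3 neighbours < 3, below threshold.
  Pia: 3 of 3 neighbours ≥ 3, starts repeating the rumor.
Round 4 — no new spreads; cascade stops.

2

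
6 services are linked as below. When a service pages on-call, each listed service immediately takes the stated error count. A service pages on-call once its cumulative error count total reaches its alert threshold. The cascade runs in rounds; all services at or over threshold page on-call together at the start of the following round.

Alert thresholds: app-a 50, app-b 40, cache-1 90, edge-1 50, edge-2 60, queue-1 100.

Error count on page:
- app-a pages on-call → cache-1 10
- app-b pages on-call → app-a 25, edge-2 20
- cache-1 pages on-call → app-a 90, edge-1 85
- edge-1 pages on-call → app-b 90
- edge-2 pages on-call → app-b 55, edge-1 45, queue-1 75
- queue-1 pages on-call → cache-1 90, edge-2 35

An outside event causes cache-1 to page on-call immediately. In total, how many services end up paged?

4

Round 1 — cache-1 pages on-call (initial).
  app-a: +90 → 90 ≥ 50
  edge-1: +85 → 85 ≥ 50
Round 2 — app-a, edge-1 page on-call.
  app-b: +90 → 90 ≥ 40
Round 3 — app-b pages on-call.
  edge-2: +20 → 20 < 60
No further pages.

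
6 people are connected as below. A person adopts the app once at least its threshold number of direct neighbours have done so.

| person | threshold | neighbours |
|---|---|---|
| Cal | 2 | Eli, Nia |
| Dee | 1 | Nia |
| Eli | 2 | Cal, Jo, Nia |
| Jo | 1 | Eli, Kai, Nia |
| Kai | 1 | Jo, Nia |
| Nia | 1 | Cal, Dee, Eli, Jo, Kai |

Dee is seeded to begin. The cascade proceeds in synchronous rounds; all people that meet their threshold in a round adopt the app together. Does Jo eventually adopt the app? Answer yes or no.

yes

Round 1 — Dee adopts the app (initial).
Round 2 — checking thresholds:
  Nia: 1 of 5 neighbours ≥ 1, adopts the app.
Round 3 — checking thresholds:
  Cal: 1 of 2 neighbours < 2, below threshold.
  Eli: 1 of 3 neighbours < 2, below threshold.
  Jo: 1 of 3 neighbours ≥ 1, adopts the app.
  Kai: 1 of 2 neighbours ≥ 1, adopts the app.
Round 4 — checking thresholds:
  Cal: 1 of 2 neighbours < 2, below threshold.
  Eli: 2 of 3 neighbours ≥ 2, adopts the app.
Round 5 — checking thresholds:
  Cal: 2 of 2 neighbours ≥ 2, adopts the app.
Round 6 — no new adoptions; cascade stops.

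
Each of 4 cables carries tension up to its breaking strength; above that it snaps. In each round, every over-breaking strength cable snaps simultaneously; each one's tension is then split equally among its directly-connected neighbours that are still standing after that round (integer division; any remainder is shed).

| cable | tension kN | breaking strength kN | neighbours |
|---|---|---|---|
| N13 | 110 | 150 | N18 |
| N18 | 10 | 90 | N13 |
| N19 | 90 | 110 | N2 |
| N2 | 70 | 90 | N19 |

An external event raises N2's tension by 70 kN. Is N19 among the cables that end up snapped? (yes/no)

Round 1 — N2 at 140 > 90. N2 snaps.
  N2 sheds 140 kN to N19: 140 each.
    N19: 90+140 = 230 > 110
Round 2 — N19 snaps.
  N19 sheds 230 kN: no online neighbours, lost.
No further breaks.

yes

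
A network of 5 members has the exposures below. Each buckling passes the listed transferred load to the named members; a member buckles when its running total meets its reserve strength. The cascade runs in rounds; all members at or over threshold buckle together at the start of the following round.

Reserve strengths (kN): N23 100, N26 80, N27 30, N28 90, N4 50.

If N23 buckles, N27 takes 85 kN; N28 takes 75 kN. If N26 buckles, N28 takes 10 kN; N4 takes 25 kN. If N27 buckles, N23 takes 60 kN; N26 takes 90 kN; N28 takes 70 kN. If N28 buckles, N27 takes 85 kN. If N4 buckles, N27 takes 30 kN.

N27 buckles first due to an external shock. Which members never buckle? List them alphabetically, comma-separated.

Round 1 — N27 buckles (initial).
  N23: +60 → 60 < 100
  N26: +90 → 90 ≥ 80
  N28: +70 → 70 < 90
Round 2 — N26 buckles.
  N28: +10 → 80 < 90
  N4: +25 → 25 < 50
No further bucklings.

N23, N28, N4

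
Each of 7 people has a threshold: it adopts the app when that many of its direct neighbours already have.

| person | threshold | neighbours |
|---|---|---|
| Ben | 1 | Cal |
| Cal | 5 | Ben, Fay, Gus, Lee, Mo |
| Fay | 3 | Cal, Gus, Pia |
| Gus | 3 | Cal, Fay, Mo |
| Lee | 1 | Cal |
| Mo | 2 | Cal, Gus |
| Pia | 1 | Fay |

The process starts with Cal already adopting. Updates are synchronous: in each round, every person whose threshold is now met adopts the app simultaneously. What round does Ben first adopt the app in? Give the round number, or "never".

Round 1 — Cal adopts the app (initial).
Round 2 — checking thresholds:
  Ben: 1 of 1 neighbours ≥ 1, adopts the app.
  Fay: 1 of 3 neighbours < 3, holds.
  Gus: 1 of 3 neighbours < 3, holds.
  Lee: 1 of 1 neighbours ≥ 1, adopts the app.
  Mo: 1 of 2 neighbours < 2, holds.
Round 3 — no new adoptions; cascade stops.

2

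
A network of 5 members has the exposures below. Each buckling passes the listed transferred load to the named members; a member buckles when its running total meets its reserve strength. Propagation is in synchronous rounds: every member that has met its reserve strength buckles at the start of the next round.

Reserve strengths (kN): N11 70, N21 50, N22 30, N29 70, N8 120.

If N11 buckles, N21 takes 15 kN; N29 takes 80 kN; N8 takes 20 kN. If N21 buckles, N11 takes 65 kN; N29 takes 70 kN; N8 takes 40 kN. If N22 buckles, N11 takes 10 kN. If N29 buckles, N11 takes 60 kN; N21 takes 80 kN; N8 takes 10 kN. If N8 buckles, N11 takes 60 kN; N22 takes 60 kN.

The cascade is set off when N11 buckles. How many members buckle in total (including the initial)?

3

Round 1 — N11 buckles (initial).
  N21: +15 → 15 < 50
  N29: +80 → 80 ≥ 70
  N8: +20 → 20 < 120
Round 2 — N29 buckles.
  N21: +80 → 95 ≥ 50
  N8: +10 → 30 < 120
Round 3 — N21 buckles.
  N8: +40 → 70 < 120
No further bucklings.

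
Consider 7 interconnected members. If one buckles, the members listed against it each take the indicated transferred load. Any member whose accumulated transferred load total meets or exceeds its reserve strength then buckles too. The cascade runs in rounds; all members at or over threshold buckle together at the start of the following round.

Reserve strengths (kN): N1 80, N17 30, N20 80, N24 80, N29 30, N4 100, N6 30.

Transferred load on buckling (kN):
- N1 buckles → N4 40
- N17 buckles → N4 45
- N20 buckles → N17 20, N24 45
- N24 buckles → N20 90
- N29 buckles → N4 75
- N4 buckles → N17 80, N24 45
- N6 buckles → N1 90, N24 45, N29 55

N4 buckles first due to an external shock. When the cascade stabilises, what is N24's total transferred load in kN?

Round 1 — N4 buckles (initial).
  N17: +80 → 80 ≥ 30
  N24: +45 → 45 < 80
Round 2 — N17 buckles.
No further bucklings.

45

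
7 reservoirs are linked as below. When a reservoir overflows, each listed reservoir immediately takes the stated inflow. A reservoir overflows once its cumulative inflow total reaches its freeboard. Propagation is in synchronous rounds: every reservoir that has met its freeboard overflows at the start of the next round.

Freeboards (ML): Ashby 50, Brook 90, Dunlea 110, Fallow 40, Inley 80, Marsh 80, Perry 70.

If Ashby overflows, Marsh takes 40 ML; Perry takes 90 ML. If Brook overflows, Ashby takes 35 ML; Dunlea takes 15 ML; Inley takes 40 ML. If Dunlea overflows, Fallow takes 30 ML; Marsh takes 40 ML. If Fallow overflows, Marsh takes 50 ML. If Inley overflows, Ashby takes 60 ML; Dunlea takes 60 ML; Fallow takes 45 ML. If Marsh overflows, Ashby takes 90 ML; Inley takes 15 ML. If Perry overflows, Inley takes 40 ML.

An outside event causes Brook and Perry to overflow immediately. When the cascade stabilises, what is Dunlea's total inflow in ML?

75

Round 1 — Brook, Perry overflow (initial).
  Ashby: +35 → 35 < 50
  Dunlea: +15 → 15 < 110
  Inley: +40+40 → 80 ≥ 80
Round 2 — Inley overflows.
  Ashby: +60 → 95 ≥ 50
  Dunlea: +60 → 75 < 110
  Fallow: +45 → 45 ≥ 40
Round 3 — Ashby, Fallow overflow.
  Marsh: +40+50 → 90 ≥ 80
Round 4 — Marsh overflows.
No further overflows.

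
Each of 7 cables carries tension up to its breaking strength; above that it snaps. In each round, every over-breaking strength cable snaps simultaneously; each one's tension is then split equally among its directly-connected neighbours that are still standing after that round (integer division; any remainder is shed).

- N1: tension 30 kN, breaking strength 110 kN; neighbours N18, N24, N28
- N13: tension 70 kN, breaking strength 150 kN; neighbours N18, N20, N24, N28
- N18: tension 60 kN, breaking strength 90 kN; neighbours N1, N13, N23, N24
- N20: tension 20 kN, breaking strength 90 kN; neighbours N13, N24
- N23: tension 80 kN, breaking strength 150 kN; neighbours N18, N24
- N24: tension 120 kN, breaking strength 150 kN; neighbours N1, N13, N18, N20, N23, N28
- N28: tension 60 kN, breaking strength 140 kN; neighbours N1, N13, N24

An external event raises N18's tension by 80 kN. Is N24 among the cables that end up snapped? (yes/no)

yes

Round 1 — N18 at 140 > 90. N18 snaps.
  N18 sheds 140 kN to N1, N13, N23, N24: 35 each.
    N1: 30+35 = 65 ≤ 110
    N13: 70+35 = 105 ≤ 150
    N23: 80+35 = 115 ≤ 150
    N24: 120+35 = 155 > 150
Round 2 — N24 snaps.
  N24 sheds 155 kN to N1, N13, N20, N23, N28: 31 each.
    N1: 65+31 = 96 ≤ 110
    N13: 105+31 = 136 ≤ 150
    N20: 20+31 = 51 ≤ 90
    N23: 115+31 = 146 ≤ 150
    N28: 60+31 = 91 ≤ 140
No further breaks.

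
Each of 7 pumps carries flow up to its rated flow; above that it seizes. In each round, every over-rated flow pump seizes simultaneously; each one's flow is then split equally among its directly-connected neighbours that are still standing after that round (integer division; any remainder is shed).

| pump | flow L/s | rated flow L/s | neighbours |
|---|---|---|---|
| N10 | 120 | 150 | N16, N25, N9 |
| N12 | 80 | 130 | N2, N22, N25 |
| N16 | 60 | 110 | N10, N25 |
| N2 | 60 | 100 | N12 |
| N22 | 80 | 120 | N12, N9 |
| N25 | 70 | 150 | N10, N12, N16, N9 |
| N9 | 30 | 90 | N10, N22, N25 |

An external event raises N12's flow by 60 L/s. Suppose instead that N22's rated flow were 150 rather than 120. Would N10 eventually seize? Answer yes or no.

no

With N22's rated flow at 150:
Round 1 — N12 at 140 > 130. N12 seizes.
  N12 sheds 140 L/s to N2, N22, N25: 46 each (2 lost).
    N2: 60+46 = 106 > 100
    N22: 80+46 = 126 ≤ 150
    N25: 70+46 = 116 ≤ 150
Round 2 — N2 seizes.
  N2 sheds 106 L/s: no online neighbours, lost.
No further seizures.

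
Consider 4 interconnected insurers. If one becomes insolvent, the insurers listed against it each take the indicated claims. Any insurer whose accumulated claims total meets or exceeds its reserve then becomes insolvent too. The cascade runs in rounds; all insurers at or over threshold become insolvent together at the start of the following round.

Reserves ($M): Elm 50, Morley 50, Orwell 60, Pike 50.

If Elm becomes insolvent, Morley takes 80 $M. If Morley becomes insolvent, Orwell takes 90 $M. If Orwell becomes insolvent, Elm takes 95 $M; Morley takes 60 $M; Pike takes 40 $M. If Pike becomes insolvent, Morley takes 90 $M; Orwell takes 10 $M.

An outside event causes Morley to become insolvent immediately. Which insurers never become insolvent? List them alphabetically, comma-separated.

Round 1 — Morley becomes insolvent (initial).
  Orwell: +90 → 90 ≥ 60
Round 2 — Orwell becomes insolvent.
  Elm: +95 → 95 ≥ 50
  Pike: +40 → 40 < 50
Round 3 — Elm becomes insolvent.
No further insolvencies.

Pike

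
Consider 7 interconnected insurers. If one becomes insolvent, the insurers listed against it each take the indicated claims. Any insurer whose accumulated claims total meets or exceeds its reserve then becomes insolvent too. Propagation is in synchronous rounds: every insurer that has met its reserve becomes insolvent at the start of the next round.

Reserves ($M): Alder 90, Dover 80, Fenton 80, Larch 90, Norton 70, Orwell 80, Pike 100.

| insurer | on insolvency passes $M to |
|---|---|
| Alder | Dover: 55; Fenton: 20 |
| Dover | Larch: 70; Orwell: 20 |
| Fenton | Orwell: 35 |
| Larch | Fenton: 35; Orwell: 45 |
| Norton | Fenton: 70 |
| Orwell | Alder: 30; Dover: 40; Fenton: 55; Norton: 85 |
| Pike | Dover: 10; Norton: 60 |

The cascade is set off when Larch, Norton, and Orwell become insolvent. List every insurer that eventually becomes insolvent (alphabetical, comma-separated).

Fenton, Larch, Norton, Orwell

Round 1 — Larch, Norton, Orwell become insolvent (initial).
  Alder: +30 → 30 < 90
  Dover: +40 → 40 < 80
  Fenton: +35+70+55 → 160 ≥ 80
Round 2 — Fenton becomes insolvent.
No further insolvencies.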